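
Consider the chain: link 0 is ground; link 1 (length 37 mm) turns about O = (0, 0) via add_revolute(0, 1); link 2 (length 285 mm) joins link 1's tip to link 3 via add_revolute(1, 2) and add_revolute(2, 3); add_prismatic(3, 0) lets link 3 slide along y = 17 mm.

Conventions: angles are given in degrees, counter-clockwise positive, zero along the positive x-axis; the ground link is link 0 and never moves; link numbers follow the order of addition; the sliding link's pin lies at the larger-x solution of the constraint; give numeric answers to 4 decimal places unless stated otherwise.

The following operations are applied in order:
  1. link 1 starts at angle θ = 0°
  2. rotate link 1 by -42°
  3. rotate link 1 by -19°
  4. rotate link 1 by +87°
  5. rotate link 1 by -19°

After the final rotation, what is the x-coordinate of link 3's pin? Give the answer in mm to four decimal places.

geometry: r = 37 mm, L = 285 mm, e = 17 mm; θ starts at 0°
rotate link 1 by -42°: θ ← 0° -42° = -42°
rotate link 1 by -19°: θ ← -42° -19° = -61°
rotate link 1 by +87°: θ ← -61° +87° = 26°
rotate link 1 by -19°: θ ← 26° -19° = 7°
crank pin P = (r cos θ, r sin θ) = (36.724208, 4.509166)
h = r sin θ − e = 4.509166 − 17 = -12.490834
x = r cos θ + √(L² − h²) = 36.724208 + 284.726147 = 321.450355

321.4504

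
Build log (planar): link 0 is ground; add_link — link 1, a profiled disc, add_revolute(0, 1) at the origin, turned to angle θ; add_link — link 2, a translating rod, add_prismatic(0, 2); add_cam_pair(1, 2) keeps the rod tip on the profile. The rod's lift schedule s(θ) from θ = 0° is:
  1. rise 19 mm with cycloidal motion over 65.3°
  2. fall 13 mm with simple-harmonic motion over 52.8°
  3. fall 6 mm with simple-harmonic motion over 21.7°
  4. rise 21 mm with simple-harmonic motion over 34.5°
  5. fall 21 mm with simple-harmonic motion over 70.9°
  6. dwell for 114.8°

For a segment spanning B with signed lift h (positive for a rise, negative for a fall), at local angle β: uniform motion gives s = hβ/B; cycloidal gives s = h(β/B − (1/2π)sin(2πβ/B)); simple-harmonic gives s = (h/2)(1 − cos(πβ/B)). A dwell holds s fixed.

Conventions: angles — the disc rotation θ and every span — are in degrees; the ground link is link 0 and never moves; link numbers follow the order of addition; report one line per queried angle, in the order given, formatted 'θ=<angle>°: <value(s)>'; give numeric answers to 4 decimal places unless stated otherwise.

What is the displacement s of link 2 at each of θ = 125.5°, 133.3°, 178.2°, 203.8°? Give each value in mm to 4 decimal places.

seg 1 [0°–65.3°] cycloidal, h=19: full span → s += 19 → s = 19.0000
seg 2 [65.3°–118.1°] simple-harmonic, h=-13: full span → s += -13 → s = 6.0000
seg 3 [118.1°–139.8°] simple-harmonic, h=-6: θ=125.5° here. β=7.4, B=21.7. -6/2·(1 − cos(π·0.3410)) = -1.5631 → s = 4.4369
seg 3 [118.1°–139.8°] simple-harmonic, h=-6: θ=133.3° here. β=15.2, B=21.7. -6/2·(1 − cos(π·0.7005)) = -4.7669 → s = 1.2331
seg 3 [118.1°–139.8°] simple-harmonic, h=-6: full span → s += -6 → s = 0.0000
seg 4 [139.8°–174.3°] simple-harmonic, h=21: full span → s += 21 → s = 21.0000
seg 5 [174.3°–245.2°] simple-harmonic, h=-21: θ=178.2° here. β=3.9, B=70.9. -21/2·(1 − cos(π·0.0550)) = -0.1564 → s = 20.8436
seg 5 [174.3°–245.2°] simple-harmonic, h=-21: θ=203.8° here. β=29.5, B=70.9. -21/2·(1 − cos(π·0.4161)) = -7.7637 → s = 13.2363

θ=125.5°: 4.4369
θ=133.3°: 1.2331
θ=178.2°: 20.8436
θ=203.8°: 13.2363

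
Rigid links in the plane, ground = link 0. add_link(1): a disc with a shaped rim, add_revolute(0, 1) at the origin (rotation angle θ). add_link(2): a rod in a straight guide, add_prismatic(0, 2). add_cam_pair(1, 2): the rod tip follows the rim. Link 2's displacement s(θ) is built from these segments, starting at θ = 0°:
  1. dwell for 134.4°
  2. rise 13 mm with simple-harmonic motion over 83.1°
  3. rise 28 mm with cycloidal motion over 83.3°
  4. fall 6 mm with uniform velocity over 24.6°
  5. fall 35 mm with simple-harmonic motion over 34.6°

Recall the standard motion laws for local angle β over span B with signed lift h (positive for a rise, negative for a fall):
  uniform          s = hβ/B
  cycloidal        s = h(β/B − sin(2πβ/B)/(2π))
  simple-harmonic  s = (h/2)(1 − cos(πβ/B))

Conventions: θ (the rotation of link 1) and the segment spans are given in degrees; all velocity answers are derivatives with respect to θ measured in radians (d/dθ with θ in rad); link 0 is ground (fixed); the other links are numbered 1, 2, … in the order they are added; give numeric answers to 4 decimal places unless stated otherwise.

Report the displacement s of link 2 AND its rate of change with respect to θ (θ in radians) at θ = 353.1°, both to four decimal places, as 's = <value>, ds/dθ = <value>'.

segment 1 (0° to 134.4°, dwell): s unchanged at 0.0000
segment 2 (134.4° to 217.5°, simple-harmonic, h = 13) is passed completely: s = 0.0000 + (13) = 13.0000
segment 3 (217.5° to 300.8°, cycloidal, h = 28) is passed completely: s = 13.0000 + (28) = 41.0000
segment 4 (300.8° to 325.4°, uniform, h = -6) is passed completely: s = 41.0000 + (-6) = 35.0000
θ = 353.1° falls in segment 5 (325.4° to 360°, simple-harmonic, h = -35): β = 353.1 − 325.4 = 27.7°, B = 34.6°; Δs = -35/2·(1 − cos(π·0.8006)) = -31.6765; s = 35.0000 − 31.6765 = 3.3235
velocity in seg [325.4°–360°] (simple-harmonic), θ in radians: β = 27.7° = 0.4835 rad, B = 34.6° = 0.6039 rad; ds/dθ = (πh/(2B)) sin(πβ/B) = (π·(-35)/(2·0.6039)) sin(π·0.8006) = -53.378402 mm/rad

s = 3.3235, ds/dθ = -53.3784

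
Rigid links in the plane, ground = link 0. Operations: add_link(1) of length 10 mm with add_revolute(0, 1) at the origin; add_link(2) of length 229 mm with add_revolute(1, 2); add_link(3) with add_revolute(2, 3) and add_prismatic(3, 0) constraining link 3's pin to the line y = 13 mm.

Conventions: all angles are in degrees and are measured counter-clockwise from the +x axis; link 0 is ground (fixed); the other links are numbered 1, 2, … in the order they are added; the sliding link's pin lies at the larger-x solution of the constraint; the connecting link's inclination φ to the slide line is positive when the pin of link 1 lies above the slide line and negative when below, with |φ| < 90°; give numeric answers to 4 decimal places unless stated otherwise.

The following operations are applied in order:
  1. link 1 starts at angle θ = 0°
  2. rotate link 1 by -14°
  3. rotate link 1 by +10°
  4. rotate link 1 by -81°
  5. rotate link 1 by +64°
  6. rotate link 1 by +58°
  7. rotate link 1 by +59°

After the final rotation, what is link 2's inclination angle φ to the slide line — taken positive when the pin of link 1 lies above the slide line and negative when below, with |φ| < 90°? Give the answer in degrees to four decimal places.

geometry: r = 10 mm, L = 229 mm, e = 13 mm; θ starts at 0°
rotate link 1 by -14°: θ ← 0° -14° = -14°
rotate link 1 by +10°: θ ← -14° +10° = -4°
rotate link 1 by -81°: θ ← -4° -81° = -85°
rotate link 1 by +64°: θ ← -85° +64° = -21°
rotate link 1 by +58°: θ ← -21° +58° = 37°
rotate link 1 by +59°: θ ← 37° +59° = 96°
h = r sin θ − e = 9.945219 − 13 = -3.054781
sin φ = h / L = -3.054781 / 229 = -0.01333966
φ = arcsin(-0.01333966) = -0.764329°

-0.7643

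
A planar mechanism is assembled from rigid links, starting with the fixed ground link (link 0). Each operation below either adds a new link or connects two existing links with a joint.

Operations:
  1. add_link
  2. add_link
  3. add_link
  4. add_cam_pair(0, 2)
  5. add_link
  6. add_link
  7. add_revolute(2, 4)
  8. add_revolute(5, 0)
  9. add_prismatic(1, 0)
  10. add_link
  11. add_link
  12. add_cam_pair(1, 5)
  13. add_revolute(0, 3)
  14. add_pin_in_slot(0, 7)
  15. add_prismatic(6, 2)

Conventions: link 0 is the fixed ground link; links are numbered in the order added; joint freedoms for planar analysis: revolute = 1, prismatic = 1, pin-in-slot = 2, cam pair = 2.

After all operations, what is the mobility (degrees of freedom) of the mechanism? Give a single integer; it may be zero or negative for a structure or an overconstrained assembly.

link 0 = ground. State L|J1|J2 = 1|0|0
+link1  2|0|0
+link2  3|0|0
+link3  4|0|0
C(0,2) f=2→J2  4|0|1
+link4  5|0|1
+link5  6|0|1
R(2,4) f=1→J1  6|1|1
R(5,0) f=1→J1  6|2|1
P(1,0) f=1→J1  6|3|1
+link6  7|3|1
+link7  8|3|1
C(1,5) f=2→J2  8|3|2
R(0,3) f=1→J1  8|4|2
PS(0,7) f=2→J2  8|4|3
P(6,2) f=1→J1  8|5|3
M = 3(8−1)−2·5−3 = 21−10−3 = 8

M = 8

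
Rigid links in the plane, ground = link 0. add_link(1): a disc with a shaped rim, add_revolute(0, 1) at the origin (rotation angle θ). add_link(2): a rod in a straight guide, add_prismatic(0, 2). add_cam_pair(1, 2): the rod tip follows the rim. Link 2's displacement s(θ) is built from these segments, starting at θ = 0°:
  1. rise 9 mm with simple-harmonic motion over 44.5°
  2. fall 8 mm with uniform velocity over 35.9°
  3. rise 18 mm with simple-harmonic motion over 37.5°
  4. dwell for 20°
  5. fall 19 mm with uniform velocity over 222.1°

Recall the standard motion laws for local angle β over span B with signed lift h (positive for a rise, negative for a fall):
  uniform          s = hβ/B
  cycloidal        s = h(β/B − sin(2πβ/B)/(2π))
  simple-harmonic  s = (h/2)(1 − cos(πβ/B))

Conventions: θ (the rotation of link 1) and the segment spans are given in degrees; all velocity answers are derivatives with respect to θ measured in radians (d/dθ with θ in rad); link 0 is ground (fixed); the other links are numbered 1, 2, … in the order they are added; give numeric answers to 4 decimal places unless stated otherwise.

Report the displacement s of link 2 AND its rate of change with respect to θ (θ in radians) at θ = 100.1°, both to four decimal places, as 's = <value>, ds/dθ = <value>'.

segment 1 (0° to 44.5°, simple-harmonic, h = 9) is passed completely: s = 0.0000 + (9) = 9.0000
segment 2 (44.5° to 80.4°, uniform, h = -8) is passed completely: s = 9.0000 + (-8) = 1.0000
θ = 100.1° falls in segment 3 (80.4° to 117.9°, simple-harmonic, h = 18): β = 100.1 − 80.4 = 19.7°, B = 37.5°; Δs = 18/2·(1 − cos(π·0.5253)) = 9.7155; s = 1.0000 + 9.7155 = 10.7155
velocity in seg [80.4°–117.9°] (simple-harmonic), θ in radians: β = 19.7° = 0.3438 rad, B = 37.5° = 0.6545 rad; ds/dθ = (πh/(2B)) sin(πβ/B) = (π·18/(2·0.6545)) sin(π·0.5253) = 43.063256 mm/rad

s = 10.7155, ds/dθ = 43.0633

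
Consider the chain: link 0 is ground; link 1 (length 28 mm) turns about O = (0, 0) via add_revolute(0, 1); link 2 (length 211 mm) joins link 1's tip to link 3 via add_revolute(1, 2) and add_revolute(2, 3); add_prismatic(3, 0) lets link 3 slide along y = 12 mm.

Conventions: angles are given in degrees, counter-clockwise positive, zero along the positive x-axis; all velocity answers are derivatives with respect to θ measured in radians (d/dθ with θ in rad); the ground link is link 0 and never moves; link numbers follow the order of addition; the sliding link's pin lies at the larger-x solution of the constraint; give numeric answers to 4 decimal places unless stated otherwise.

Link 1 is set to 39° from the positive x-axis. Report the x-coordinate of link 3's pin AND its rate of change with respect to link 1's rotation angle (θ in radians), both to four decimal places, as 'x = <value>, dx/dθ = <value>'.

geometry: r = 28 mm, L = 211 mm, e = 12 mm
crank pin P = (r cos θ, r sin θ) = (21.760087, 17.620971)
h = r sin θ − e = 17.620971 − 12 = 5.620971
x = r cos θ + √(L² − h²) = 21.760087 + 210.925116 = 232.685203
dx/dθ = −r sin θ − h·r cos θ/√(L² − h²) (θ in radians; h = 5.620971) = -18.200858

x = 232.6852, dx/dθ = -18.2009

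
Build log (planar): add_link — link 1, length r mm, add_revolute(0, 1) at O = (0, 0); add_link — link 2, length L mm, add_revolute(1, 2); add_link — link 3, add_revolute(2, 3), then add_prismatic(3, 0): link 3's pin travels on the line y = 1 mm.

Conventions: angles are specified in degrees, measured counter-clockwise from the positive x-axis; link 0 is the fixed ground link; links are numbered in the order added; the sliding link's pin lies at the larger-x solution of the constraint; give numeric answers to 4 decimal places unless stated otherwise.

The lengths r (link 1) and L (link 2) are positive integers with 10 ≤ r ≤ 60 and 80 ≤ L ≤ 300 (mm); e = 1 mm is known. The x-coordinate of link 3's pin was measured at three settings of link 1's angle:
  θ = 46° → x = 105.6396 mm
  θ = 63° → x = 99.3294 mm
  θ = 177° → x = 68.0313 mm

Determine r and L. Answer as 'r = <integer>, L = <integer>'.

constraint per measurement: (x − r cos θ)² + (r sin θ − e)² = L²
subtracting the θ₁ and θ₂ equations cancels the r² and L² terms:
r = (x₁² − x₂²) / (2[(x₁cos θ₁ + e sin θ₁) − (x₂cos θ₂ + e sin θ₂)]) = 23.0001 → r = 23
L² = (x₁ − r cos θ₁)² + (r sin θ₁ − e)² = 8280.9976 → L = 91.0000 → L = 91
check at θ₃=177°: x = 68.0313 (printed 68.0313) ✓

r = 23, L = 91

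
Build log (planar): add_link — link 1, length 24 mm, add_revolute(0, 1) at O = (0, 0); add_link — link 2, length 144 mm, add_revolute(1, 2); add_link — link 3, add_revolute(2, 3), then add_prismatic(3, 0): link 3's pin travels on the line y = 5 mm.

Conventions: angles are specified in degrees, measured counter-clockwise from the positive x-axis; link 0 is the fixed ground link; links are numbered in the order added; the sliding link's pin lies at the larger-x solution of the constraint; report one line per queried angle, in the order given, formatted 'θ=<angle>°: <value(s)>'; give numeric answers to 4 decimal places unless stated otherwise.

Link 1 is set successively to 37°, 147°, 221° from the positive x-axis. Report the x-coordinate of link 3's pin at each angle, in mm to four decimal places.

geometry: r = 24 mm, L = 144 mm, e = 5 mm
θ=37°: crank pin P = (r cos θ, r sin θ) = (19.167252, 14.443561)
θ=37°: h = r sin θ − e = 14.443561 − 5 = 9.443561
θ=37°: x = r cos θ + √(L² − h²) = 19.167252 + 143.690011 = 162.857263
θ=147°: crank pin P = (r cos θ, r sin θ) = (-20.128094, 13.071337)
θ=147°: h = r sin θ − e = 13.071337 − 5 = 8.071337
θ=147°: x = r cos θ + √(L² − h²) = -20.128094 + 143.773619 = 123.645525
θ=221°: crank pin P = (r cos θ, r sin θ) = (-18.113030, -15.745417)
θ=221°: h = r sin θ − e = -15.745417 − 5 = -20.745417
θ=221°: x = r cos θ + √(L² − h²) = -18.113030 + 142.497816 = 124.384787

θ=37°: 162.8573
θ=147°: 123.6455
θ=221°: 124.3848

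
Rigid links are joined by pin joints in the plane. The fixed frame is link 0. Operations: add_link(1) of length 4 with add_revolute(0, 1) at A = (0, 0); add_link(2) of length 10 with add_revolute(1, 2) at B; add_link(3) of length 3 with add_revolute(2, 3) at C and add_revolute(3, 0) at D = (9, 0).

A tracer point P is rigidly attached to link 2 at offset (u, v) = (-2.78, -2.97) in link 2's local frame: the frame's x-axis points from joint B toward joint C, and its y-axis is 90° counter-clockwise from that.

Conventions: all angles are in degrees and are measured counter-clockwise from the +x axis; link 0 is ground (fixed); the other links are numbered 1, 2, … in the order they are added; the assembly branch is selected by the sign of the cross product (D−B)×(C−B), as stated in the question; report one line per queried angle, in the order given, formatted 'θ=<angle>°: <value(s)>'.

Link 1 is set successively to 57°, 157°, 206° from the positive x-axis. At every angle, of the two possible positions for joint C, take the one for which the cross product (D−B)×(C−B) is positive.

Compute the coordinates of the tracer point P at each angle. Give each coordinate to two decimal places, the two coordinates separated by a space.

A=(0,0), D=(9.00,0)
θ=57°: B = A + 4.00·(cos57°, sin57°) = (2.1786, 3.3547)
θ=57°: |BD| = 7.6017
θ=57°: circle(B,10.00) ∩ circle(D,3.00): a=9.7864, h=2.0561
θ=57°:   candidates: C₊=(11.8677,0.8809) cross=15.630; C₋=(10.0531,-2.8091) cross=-15.630
θ=57°:   branch + wants cross > 0 → take C=(11.8677,0.8809) (cross=15.630)
θ=57°: ex = (C−B)/|BC| = (0.9689,-0.2474); ey = (0.2474,0.9689)
θ=57°: P = B + -2.78·ex + -2.97·ey = (-1.2497,1.1647)
θ=157°: B = A + 4.00·(cos157°, sin157°) = (-3.6820, 1.5629)
θ=157°: |BD| = 12.7780
θ=157°: circle(B,10.00) ∩ circle(D,3.00): a=9.9498, h=1.0007
θ=157°:   candidates: C₊=(6.3155,1.3392) cross=12.787; C₋=(6.0707,-0.6473) cross=-12.787
θ=157°:   branch + wants cross > 0 → take C=(6.3155,1.3392) (cross=12.787)
θ=157°: ex = (C−B)/|BC| = (0.9997,-0.0224); ey = (0.0224,0.9997)
θ=157°: P = B + -2.78·ex + -2.97·ey = (-6.5278,-1.3441)
θ=206°: B = A + 4.00·(cos206°, sin206°) = (-3.5952, -1.7535)
θ=206°: |BD| = 12.7166
θ=206°: circle(B,10.00) ∩ circle(D,3.00): a=9.9363, h=1.1268
θ=206°:   candidates: C₊=(6.0908,0.7327) cross=14.329; C₋=(6.4016,-1.4994) cross=-14.329
θ=206°:   branch + wants cross > 0 → take C=(6.0908,0.7327) (cross=14.329)
θ=206°: ex = (C−B)/|BC| = (0.9686,0.2486); ey = (-0.2486,0.9686)
θ=206°: P = B + -2.78·ex + -2.97·ey = (-5.5495,-5.3214)

θ=57°: -1.25 1.16
θ=157°: -6.53 -1.34
θ=206°: -5.55 -5.32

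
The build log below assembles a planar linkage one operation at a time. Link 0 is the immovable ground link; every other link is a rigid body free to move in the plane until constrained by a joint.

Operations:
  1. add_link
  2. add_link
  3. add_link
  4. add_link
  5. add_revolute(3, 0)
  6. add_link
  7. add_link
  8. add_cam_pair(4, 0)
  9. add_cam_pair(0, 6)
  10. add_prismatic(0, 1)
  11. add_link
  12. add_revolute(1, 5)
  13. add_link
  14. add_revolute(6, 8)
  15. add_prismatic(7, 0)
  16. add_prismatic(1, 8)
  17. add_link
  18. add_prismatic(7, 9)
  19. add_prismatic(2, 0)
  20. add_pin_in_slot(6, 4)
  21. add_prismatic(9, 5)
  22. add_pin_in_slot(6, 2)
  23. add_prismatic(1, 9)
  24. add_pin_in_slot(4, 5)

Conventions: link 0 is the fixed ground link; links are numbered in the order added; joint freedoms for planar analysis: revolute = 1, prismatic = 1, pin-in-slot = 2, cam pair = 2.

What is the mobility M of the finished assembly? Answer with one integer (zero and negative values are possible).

L=1 J1=0 J2=0
add link → L=2 J1=0 J2=0
add link → L=3 J1=0 J2=0
add link → L=4 J1=0 J2=0
add link → L=5 J1=0 J2=0
R@3,0 dof=1 J1 → L=5 J1=1 J2=0
add link → L=6 J1=1 J2=0
add link → L=7 J1=1 J2=0
C@4,0 dof=2 J2 → L=7 J1=1 J2=1
C@0,6 dof=2 J2 → L=7 J1=1 J2=2
P@0,1 dof=1 J1 → L=7 J1=2 J2=2
add link → L=8 J1=2 J2=2
R@1,5 dof=1 J1 → L=8 J1=3 J2=2
add link → L=9 J1=3 J2=2
R@6,8 dof=1 J1 → L=9 J1=4 J2=2
P@7,0 dof=1 J1 → L=9 J1=5 J2=2
P@1,8 dof=1 J1 → L=9 J1=6 J2=2
add link → L=10 J1=6 J2=2
P@7,9 dof=1 J1 → L=10 J1=7 J2=2
P@2,0 dof=1 J1 → L=10 J1=8 J2=2
PS@6,4 dof=2 J2 → L=10 J1=8 J2=3
P@9,5 dof=1 J1 → L=10 J1=9 J2=3
PS@6,2 dof=2 J2 → L=10 J1=9 J2=4
P@1,9 dof=1 J1 → L=10 J1=10 J2=4
PS@4,5 dof=2 J2 → L=10 J1=10 J2=5
M=3(L−1)−2J1−J2=3·9−2·10−5=2

M = 2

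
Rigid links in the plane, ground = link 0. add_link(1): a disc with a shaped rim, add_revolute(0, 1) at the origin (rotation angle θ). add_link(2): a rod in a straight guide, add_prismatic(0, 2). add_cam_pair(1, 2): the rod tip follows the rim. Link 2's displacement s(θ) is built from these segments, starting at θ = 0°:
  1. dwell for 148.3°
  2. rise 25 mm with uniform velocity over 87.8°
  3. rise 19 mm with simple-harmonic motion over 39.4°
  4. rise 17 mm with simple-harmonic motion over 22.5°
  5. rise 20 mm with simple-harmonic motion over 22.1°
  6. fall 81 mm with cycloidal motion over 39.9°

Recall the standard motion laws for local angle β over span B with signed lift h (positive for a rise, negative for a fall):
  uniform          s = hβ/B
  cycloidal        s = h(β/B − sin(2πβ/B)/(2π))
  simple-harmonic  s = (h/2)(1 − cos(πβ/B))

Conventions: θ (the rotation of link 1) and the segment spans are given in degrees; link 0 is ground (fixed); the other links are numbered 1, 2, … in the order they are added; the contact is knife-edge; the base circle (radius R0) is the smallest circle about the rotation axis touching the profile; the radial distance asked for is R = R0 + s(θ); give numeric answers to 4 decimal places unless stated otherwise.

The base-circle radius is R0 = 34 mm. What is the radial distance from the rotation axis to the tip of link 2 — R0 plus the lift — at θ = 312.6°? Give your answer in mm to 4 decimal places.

segment 1 (0° to 148.3°, dwell): s unchanged at 0.0000
segment 2 (148.3° to 236.1°, uniform, h = 25) is passed completely: s = 0.0000 + (25) = 25.0000
segment 3 (236.1° to 275.5°, simple-harmonic, h = 19) is passed completely: s = 25.0000 + (19) = 44.0000
segment 4 (275.5° to 298°, simple-harmonic, h = 17) is passed completely: s = 44.0000 + (17) = 61.0000
θ = 312.6° falls in segment 5 (298° to 320.1°, simple-harmonic, h = 20): β = 312.6 − 298 = 14.6°, B = 22.1°; Δs = 20/2·(1 − cos(π·0.6606)) = 14.8350; s = 61.0000 + 14.8350 = 75.8350
R = R0 + s = 34 + 75.8350 = 109.8350

109.8350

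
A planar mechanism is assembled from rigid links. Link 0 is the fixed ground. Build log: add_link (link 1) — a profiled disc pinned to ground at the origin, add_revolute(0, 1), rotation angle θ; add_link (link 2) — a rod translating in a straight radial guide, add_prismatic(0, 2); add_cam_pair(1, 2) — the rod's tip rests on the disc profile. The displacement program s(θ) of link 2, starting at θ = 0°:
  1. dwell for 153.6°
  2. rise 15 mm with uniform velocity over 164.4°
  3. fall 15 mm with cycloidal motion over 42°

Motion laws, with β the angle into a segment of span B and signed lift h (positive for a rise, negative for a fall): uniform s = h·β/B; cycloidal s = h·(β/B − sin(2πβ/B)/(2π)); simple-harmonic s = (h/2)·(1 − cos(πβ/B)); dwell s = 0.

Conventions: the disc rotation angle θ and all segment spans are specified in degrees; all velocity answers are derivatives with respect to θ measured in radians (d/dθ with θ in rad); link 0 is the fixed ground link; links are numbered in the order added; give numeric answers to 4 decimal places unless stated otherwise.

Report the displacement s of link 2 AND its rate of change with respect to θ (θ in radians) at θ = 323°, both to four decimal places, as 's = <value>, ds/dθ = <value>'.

seg 1 [0°–153.6°] dwell: s stays 0.0000
seg 2 [153.6°–318°] uniform, h=15: full span → s += 15 → s = 15.0000
seg 3 [318°–360°] cycloidal, h=-15: θ=323° here. β=5, B=42. -15·(0.1190 − sin(2π·0.1190)/(2π)) = -0.1619 → s = 14.8381
velocity in seg [318°–360°] (cycloidal), θ in radians: β = 5° = 0.0873 rad, B = 42° = 0.7330 rad; ds/dθ = (h/B)(1 − cos(2πβ/B)) = ((-15)/0.7330)(1 − cos(2π·0.1190)) = -5.462500 mm/rad

s = 14.8381, ds/dθ = -5.4625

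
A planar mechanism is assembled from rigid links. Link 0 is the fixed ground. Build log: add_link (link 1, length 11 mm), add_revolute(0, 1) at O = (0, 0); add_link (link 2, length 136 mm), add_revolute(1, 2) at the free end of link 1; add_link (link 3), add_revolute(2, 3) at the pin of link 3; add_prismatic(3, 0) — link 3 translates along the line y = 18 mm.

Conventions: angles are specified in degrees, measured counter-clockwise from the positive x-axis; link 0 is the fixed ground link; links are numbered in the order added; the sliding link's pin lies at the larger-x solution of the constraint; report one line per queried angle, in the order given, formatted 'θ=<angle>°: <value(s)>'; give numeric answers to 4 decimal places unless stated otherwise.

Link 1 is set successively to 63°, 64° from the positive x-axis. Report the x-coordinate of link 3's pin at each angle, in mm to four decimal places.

geometry: r = 11 mm, L = 136 mm, e = 18 mm
θ=63°: crank pin P = (r cos θ, r sin θ) = (4.993895, 9.801072)
θ=63°: h = r sin θ − e = 9.801072 − 18 = -8.198928
θ=63°: x = r cos θ + √(L² − h²) = 4.993895 + 135.752634 = 140.746529
θ=64°: crank pin P = (r cos θ, r sin θ) = (4.822083, 9.886735)
θ=64°: h = r sin θ − e = 9.886735 − 18 = -8.113265
θ=64°: x = r cos θ + √(L² − h²) = 4.822083 + 135.757780 = 140.579863

θ=63°: 140.7465
θ=64°: 140.5799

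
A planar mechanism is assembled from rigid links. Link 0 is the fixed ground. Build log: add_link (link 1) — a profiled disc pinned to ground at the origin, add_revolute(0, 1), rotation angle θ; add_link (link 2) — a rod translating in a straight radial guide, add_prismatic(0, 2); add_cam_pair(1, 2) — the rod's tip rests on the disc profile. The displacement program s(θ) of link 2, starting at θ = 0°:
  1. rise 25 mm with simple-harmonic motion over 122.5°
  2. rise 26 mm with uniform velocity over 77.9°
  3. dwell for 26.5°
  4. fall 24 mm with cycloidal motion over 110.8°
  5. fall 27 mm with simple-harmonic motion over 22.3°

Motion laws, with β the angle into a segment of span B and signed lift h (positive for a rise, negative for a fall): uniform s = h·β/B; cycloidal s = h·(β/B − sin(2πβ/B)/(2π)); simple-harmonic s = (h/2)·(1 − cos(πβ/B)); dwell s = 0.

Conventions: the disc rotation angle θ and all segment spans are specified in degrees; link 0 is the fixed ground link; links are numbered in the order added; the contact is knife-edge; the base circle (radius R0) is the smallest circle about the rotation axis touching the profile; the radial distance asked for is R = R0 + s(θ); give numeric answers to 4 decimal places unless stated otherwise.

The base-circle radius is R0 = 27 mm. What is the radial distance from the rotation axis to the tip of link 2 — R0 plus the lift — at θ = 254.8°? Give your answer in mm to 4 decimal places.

seg 1 [0°–122.5°] simple-harmonic, h=25: full span → s += 25 → s = 25.0000
seg 2 [122.5°–200.4°] uniform, h=26: full span → s += 26 → s = 51.0000
seg 3 [200.4°–226.9°] dwell: s stays 51.0000
seg 4 [226.9°–337.7°] cycloidal, h=-24: θ=254.8° here. β=27.9, B=110.8. -24·(0.2518 − sin(2π·0.2518)/(2π)) = -2.2238 → s = 48.7762
R = R0 + s = 27 + 48.7762 = 75.7762

75.7762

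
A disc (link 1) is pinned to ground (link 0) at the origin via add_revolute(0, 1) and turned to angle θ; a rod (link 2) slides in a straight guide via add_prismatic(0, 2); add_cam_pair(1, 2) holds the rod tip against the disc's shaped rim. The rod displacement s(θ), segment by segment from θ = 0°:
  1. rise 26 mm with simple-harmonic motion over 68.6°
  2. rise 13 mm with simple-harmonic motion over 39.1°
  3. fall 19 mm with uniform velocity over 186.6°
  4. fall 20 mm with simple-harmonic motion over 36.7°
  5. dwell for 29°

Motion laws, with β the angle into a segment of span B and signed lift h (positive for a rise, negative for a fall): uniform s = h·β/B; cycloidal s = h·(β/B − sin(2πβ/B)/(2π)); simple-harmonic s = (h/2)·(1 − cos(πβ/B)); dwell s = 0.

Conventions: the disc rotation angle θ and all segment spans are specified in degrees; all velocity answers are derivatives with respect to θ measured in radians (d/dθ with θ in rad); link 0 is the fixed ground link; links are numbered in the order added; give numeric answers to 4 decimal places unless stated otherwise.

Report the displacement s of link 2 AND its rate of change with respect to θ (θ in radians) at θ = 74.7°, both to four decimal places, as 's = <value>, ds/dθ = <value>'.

segment 1 (0° to 68.6°, simple-harmonic, h = 26) is passed completely: s = 0.0000 + (26) = 26.0000
θ = 74.7° falls in segment 2 (68.6° to 107.7°, simple-harmonic, h = 13): β = 74.7 − 68.6 = 6.1°, B = 39.1°; Δs = 13/2·(1 − cos(π·0.1560)) = 0.7652; s = 26.0000 + 0.7652 = 26.7652
velocity in seg [68.6°–107.7°] (simple-harmonic), θ in radians: β = 6.1° = 0.1065 rad, B = 39.1° = 0.6824 rad; ds/dθ = (πh/(2B)) sin(πβ/B) = (π·13/(2·0.6824)) sin(π·0.1560) = 14.085851 mm/rad

s = 26.7652, ds/dθ = 14.0859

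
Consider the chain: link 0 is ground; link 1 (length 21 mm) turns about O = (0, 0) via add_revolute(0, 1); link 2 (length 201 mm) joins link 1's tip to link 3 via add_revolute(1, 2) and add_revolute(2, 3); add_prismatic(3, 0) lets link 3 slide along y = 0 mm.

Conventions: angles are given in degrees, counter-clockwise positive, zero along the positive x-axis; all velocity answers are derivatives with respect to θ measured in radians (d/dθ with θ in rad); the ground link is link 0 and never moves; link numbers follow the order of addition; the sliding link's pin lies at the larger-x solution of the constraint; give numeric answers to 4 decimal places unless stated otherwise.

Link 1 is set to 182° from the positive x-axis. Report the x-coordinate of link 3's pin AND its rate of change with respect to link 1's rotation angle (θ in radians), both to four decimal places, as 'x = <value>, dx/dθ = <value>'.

geometry: r = 21 mm, L = 201 mm, e = 0 mm
crank pin P = (r cos θ, r sin θ) = (-20.987207, -0.732889)
h = r sin θ − e = -0.732889 − 0 = -0.732889
x = r cos θ + √(L² − h²) = -20.987207 + 200.998664 = 180.011456
dx/dθ = −r sin θ − h·r cos θ/√(L² − h²) (θ in radians; h = -0.732889) = 0.656365

x = 180.0115, dx/dθ = 0.6564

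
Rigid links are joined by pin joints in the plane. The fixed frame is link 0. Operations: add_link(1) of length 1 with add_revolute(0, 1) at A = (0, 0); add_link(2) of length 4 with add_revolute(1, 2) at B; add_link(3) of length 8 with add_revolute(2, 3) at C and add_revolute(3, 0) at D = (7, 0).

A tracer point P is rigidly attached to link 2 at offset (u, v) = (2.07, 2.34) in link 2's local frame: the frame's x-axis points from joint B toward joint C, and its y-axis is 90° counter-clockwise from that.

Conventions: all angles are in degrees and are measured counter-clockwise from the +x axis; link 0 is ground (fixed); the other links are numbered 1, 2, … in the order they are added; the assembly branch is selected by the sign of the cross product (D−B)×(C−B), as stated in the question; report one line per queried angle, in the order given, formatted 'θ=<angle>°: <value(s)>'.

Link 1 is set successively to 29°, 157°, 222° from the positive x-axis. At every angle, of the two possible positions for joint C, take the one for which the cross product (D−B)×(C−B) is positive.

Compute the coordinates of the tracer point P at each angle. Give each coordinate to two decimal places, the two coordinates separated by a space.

A=(0,0), D=(7.00,0)
θ=29°: B = A + 1.00·(cos29°, sin29°) = (0.8746, 0.4848)
θ=29°: |BD| = 6.1445
θ=29°: circle(B,4.00) ∩ circle(D,8.00): a=-0.8336, h=3.9122
θ=29°:   candidates: C₊=(0.3523,4.4506) cross=24.038; C₋=(-0.2651,-3.3494) cross=-24.038
θ=29°:   branch + wants cross > 0 → take C=(0.3523,4.4506) (cross=24.038)
θ=29°: ex = (C−B)/|BC| = (-0.1306,0.9914); ey = (-0.9914,-0.1306)
θ=29°: P = B + 2.07·ex + 2.34·ey = (-1.7157,2.2315)
θ=157°: B = A + 1.00·(cos157°, sin157°) = (-0.9205, 0.3907)
θ=157°: |BD| = 7.9301
θ=157°: circle(B,4.00) ∩ circle(D,8.00): a=0.9386, h=3.8883
θ=157°:   candidates: C₊=(0.2086,4.2281) cross=30.835; C₋=(-0.1746,-3.5391) cross=-30.835
θ=157°:   branch + wants cross > 0 → take C=(0.2086,4.2281) (cross=30.835)
θ=157°: ex = (C−B)/|BC| = (0.2823,0.9593); ey = (-0.9593,0.2823)
θ=157°: P = B + 2.07·ex + 2.34·ey = (-2.5810,3.0371)
θ=222°: B = A + 1.00·(cos222°, sin222°) = (-0.7431, -0.6691)
θ=222°: |BD| = 7.7720
θ=222°: circle(B,4.00) ∩ circle(D,8.00): a=0.7980, h=3.9196
θ=222°:   candidates: C₊=(-0.2856,3.3046) cross=30.463; C₋=(0.3893,-4.5055) cross=-30.463
θ=222°:   branch + wants cross > 0 → take C=(-0.2856,3.3046) (cross=30.463)
θ=222°: ex = (C−B)/|BC| = (0.1144,0.9934); ey = (-0.9934,0.1144)
θ=222°: P = B + 2.07·ex + 2.34·ey = (-2.8310,1.6550)

θ=29°: -1.72 2.23
θ=157°: -2.58 3.04
θ=222°: -2.83 1.65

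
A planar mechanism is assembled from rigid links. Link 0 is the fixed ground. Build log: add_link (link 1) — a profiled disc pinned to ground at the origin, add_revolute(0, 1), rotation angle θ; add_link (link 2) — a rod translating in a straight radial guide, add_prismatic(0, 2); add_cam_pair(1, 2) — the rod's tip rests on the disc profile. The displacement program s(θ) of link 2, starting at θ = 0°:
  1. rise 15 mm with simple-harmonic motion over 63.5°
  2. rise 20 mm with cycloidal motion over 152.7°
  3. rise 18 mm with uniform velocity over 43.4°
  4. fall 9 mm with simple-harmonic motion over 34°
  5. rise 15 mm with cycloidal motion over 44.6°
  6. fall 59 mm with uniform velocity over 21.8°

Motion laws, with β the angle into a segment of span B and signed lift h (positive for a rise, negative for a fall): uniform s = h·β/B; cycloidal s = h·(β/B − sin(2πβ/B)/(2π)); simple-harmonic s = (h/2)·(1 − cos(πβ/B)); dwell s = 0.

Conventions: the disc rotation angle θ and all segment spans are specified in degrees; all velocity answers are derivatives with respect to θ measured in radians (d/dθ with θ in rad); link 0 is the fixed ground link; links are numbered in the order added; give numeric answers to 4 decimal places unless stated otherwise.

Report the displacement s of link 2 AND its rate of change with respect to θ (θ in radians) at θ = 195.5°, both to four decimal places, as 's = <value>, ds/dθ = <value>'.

seg 1 [0°–63.5°] simple-harmonic, h=15: full span → s += 15 → s = 15.0000
seg 2 [63.5°–216.2°] cycloidal, h=20: θ=195.5° here. β=132, B=152.7. 20·(0.8644 − sin(2π·0.8644)/(2π)) = 19.6839 → s = 34.6839
velocity in seg [63.5°–216.2°] (cycloidal), θ in radians: β = 132° = 2.3038 rad, B = 152.7° = 2.6651 rad; ds/dθ = (h/B)(1 − cos(2πβ/B)) = (20/2.6651)(1 − cos(2π·0.8644)) = 2.561472 mm/rad

s = 34.6839, ds/dθ = 2.5615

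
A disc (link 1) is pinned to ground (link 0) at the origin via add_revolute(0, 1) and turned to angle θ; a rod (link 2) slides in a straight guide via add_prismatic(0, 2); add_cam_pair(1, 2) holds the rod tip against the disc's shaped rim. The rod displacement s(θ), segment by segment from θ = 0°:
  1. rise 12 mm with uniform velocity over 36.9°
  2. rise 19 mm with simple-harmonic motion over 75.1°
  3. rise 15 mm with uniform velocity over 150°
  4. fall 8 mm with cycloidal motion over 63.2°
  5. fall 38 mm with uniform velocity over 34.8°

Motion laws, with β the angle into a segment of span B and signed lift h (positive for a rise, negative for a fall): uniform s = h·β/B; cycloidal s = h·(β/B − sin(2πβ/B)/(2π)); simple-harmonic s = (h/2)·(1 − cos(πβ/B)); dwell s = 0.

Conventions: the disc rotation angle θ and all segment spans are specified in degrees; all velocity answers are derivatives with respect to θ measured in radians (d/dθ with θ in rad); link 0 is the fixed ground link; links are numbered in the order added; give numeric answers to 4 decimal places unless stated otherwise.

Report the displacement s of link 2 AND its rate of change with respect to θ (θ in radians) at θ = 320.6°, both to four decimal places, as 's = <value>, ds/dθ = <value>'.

segment 1 (0° to 36.9°, uniform, h = 12) is passed completely: s = 0.0000 + (12) = 12.0000
segment 2 (36.9° to 112°, simple-harmonic, h = 19) is passed completely: s = 12.0000 + (19) = 31.0000
segment 3 (112° to 262°, uniform, h = 15) is passed completely: s = 31.0000 + (15) = 46.0000
θ = 320.6° falls in segment 4 (262° to 325.2°, cycloidal, h = -8): β = 320.6 − 262 = 58.6°, B = 63.2°; Δs = -8·(0.9272 − sin(2π·0.9272)/(2π)) = -7.9799; s = 46.0000 − 7.9799 = 38.0201
velocity in seg [262°–325.2°] (cycloidal), θ in radians: β = 58.6° = 1.0228 rad, B = 63.2° = 1.1030 rad; ds/dθ = (h/B)(1 − cos(2πβ/B)) = ((-8)/1.1030)(1 − cos(2π·0.9272)) = -0.745289 mm/rad

s = 38.0201, ds/dθ = -0.7453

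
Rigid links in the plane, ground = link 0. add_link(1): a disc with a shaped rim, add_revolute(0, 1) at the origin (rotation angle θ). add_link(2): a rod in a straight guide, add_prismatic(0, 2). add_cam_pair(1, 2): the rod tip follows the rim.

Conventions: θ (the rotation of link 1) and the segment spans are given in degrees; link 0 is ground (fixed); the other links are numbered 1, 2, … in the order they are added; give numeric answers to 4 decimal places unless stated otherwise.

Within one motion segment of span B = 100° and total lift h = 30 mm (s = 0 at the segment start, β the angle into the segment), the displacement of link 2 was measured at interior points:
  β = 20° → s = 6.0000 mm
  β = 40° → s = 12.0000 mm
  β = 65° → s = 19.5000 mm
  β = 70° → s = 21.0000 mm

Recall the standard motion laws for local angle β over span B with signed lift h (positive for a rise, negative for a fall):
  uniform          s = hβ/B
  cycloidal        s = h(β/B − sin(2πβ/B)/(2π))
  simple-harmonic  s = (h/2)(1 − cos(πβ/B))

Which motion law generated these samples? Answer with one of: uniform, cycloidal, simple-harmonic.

candidates at β/B = r: uniform s = h·r (linear in β); cycloidal s = h·(r − sin(2πr)/(2π)); simple-harmonic s = (h/2)(1 − cos(πr))
β=20°: printed 6.0000 | uniform 6.0000, cycloidal 1.4590, simple-harmonic 2.8647
β=40°: printed 12.0000 | uniform 12.0000, cycloidal 9.1935, simple-harmonic 10.3647
β=65°: printed 19.5000 | uniform 19.5000, cycloidal 23.3628, simple-harmonic 21.8099
β=70°: printed 21.0000 | uniform 21.0000, cycloidal 25.5410, simple-harmonic 23.8168
only one law matches every sample → uniform

uniform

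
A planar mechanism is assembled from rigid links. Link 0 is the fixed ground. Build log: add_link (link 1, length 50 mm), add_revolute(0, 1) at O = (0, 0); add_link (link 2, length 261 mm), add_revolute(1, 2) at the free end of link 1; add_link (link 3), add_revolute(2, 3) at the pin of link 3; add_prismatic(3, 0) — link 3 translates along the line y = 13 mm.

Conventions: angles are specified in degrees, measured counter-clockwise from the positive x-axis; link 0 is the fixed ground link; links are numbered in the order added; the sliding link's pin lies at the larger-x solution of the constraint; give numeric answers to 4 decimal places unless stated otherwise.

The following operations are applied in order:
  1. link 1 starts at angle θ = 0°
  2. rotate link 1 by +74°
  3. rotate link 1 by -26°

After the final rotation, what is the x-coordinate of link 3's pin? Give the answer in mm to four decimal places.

geometry: r = 50 mm, L = 261 mm, e = 13 mm; θ starts at 0°
rotate link 1 by +74°: θ ← 0° +74° = 74°
rotate link 1 by -26°: θ ← 74° -26° = 48°
crank pin P = (r cos θ, r sin θ) = (33.456530, 37.157241)
h = r sin θ − e = 37.157241 − 13 = 24.157241
x = r cos θ + √(L² − h²) = 33.456530 + 259.879641 = 293.336171

293.3362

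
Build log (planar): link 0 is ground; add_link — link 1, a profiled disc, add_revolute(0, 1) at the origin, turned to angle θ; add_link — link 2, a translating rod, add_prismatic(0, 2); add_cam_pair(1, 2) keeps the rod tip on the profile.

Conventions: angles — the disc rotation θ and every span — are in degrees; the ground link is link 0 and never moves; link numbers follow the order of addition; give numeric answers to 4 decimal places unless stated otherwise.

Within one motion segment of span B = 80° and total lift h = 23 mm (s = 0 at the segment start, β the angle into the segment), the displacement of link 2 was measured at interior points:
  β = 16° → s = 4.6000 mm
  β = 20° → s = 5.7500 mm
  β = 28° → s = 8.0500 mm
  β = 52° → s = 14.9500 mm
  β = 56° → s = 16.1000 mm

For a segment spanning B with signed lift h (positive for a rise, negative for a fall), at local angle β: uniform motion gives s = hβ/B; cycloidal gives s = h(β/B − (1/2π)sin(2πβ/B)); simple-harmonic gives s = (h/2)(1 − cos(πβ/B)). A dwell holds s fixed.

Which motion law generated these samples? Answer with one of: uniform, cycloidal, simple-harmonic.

candidates at β/B = r: uniform s = h·r (linear in β); cycloidal s = h·(r − sin(2πr)/(2π)); simple-harmonic s = (h/2)(1 − cos(πr))
β=16°: printed 4.6000 | uniform 4.6000, cycloidal 1.1186, simple-harmonic 2.1963
β=20°: printed 5.7500 | uniform 5.7500, cycloidal 2.0894, simple-harmonic 3.3683
β=28°: printed 8.0500 | uniform 8.0500, cycloidal 5.0885, simple-harmonic 6.2791
β=52°: printed 14.9500 | uniform 14.9500, cycloidal 17.9115, simple-harmonic 16.7209
β=56°: printed 16.1000 | uniform 16.1000, cycloidal 19.5814, simple-harmonic 18.2595
only one law matches every sample → uniform

uniform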